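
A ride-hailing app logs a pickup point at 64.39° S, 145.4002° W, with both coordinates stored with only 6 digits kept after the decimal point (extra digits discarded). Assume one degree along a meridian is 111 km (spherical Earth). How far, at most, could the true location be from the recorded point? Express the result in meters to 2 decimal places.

Truncating at 6 decimal places can drop up to a full unit in the last place, so each coordinate may be off by as much as 1e-06°.
Latitude error → 1e-06 × 111000 = 0.111 m along the meridian.
East–west component at 64.39°: 1e-06° × 111000 × cos 64.39° ≈ 1e-06 × 47979 ≈ 0.047979 m.
The two errors are perpendicular, so the maximum displacement is √(0.111² + 0.047979²) ≈ 0.120926 m.

0.12 meters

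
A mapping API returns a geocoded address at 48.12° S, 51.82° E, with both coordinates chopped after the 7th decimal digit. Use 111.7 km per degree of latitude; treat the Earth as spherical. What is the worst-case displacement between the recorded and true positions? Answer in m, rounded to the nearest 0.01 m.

0.01 m

Truncating at 7 decimal places can drop up to a full unit in the last place, so each coordinate may be off by as much as 1e-07°.
Latitude error → 1e-07 × 111700 = 0.01117 m along the meridian.
East–west component at 48.12°: 1e-07° × 111700 × cos 48.12° ≈ 1e-07 × 74567.9 ≈ 0.00745679 m.
Worst case both components are at the extreme and orthogonal: √(0.01117² + 0.00745679²) ≈ 0.0134303 m.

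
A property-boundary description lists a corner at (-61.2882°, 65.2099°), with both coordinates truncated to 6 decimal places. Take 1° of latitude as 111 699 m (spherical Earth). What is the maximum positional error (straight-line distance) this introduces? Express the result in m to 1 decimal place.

Truncating at 6 decimal places can drop up to a full unit in the last place, so each coordinate may be off by as much as 1e-06°.
Latitude error → 1e-06 × 111699 = 0.111699 m along the meridian.
Longitude error → 1e-06 × 111699 × cos 61.2882° = 1e-06 × 111699 × 0.4804 ≈ 0.0536607 m.
Worst case both components are at the extreme and orthogonal: √(0.111699² + 0.0536607²) ≈ 0.12392 m.

0.1 m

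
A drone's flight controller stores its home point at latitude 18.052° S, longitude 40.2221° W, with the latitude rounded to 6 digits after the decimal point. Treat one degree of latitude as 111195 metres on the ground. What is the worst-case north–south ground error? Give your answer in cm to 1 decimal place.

5.6 cm

Rounding to 6 decimal places leaves the latitude within ±5e-07° of the true value.
North–south distance: 5e-07° × 111195 m/° = 0.0555975 m.
That is 0.0555975 m = 5.5597 cm.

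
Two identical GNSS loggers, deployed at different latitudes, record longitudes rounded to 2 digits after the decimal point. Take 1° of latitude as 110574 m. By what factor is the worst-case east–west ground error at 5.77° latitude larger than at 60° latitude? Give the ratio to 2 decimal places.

Rounding to 2 decimal places leaves the longitude within ±0.005° of the true value.
Error at 5.77° = 0.005° × 110574 × cos 5.77° ≈ 552.87 × 0.9949 = 550.07 m.
Error at 60° = 0.005° × 110574 × cos 60° ≈ 552.87 × 0.5000 = 276.44 m.
The ratio reduces to cos 5.77° / cos 60° = 0.9949/0.5000 ≈ 1.9899.

1.99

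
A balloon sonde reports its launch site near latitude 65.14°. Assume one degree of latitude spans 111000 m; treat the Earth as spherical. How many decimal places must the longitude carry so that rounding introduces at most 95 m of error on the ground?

At 65.14° one degree of longitude covers 111000 × cos 65.14° ≈ 111000 × 0.4204 ≈ 46664.7 m.
N decimal places → at most half a unit in the last place, 0.5 × 10⁻ᴺ° = 46664.7/2 × 10⁻ᴺ m.
Setting 23332.3 × 10⁻ᴺ ≤ 95 gives 10ᴺ ≥ 245.6, i.e. N ≥ 2.39.
N = 2 would give 233 m (too coarse); N = 3 gives 23.3 m ≤ 95 m.

3 decimal places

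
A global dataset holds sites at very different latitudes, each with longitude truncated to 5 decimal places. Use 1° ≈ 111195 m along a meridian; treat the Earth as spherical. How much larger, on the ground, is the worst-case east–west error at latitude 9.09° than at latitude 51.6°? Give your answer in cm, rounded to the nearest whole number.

Truncating at 5 decimal places can drop up to a full unit in the last place, so the longitude may be off by as much as 1e-05°.
At 9.09°: 1e-05° × 111195 × cos 9.09° = 1e-05 × 111195 × 0.9874 ≈ 1.098 m.
At 51.6°: 1e-05° × 111195 × cos 51.6° = 1e-05 × 111195 × 0.6211 ≈ 0.69069 m.
Difference: 1.098 − 0.69069 = 0.4073 m.
That is 0.4073 m = 40.73 cm.

41 cm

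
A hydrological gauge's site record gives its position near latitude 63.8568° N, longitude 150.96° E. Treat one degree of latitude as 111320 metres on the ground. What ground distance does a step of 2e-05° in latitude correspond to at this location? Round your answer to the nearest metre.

2e-05° × 111320 m/° = 2.2264 m.

2 metres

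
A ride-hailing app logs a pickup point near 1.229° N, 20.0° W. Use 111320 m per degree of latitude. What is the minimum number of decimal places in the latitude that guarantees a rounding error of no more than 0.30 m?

6 decimal places

One degree of latitude covers 111320 m.
N decimal places → at most half a unit in the last place, 0.5 × 10⁻ᴺ° = 111320/2 × 10⁻ᴺ m.
Need 0.5 × 111320 × 10⁻ᴺ ≤ 0.30 → 10⁻ᴺ ≤ 5.390e-06, so N ≥ 5.27.
At 5 places the error can reach 0.557 m, but 6 places keeps it to 0.0557 m.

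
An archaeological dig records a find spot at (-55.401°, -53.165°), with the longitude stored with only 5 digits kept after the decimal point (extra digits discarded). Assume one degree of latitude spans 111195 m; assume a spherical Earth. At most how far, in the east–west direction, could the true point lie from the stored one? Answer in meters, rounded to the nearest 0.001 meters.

Truncating at 5 decimal places can drop up to a full unit in the last place, so the longitude may be off by as much as 1e-05°.
One degree of longitude at 55.401° is 111195 × cos 55.401° ≈ 111195 × 0.5678 = 63139.8 m.
Maximum E–W displacement: 1e-05 × 63139.8 = 0.631398 m.

0.631 meters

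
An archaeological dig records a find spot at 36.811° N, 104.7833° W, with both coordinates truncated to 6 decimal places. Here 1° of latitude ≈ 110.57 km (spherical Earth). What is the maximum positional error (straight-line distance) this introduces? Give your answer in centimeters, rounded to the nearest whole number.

14 centimeters

Truncating at 6 decimal places can drop up to a full unit in the last place, so each coordinate may be off by as much as 1e-06°.
North–south component: 1e-06° × 110570 = 0.11057 m.
East–west component at 36.811°: 1e-06° × 110570 × cos 36.811° ≈ 1e-06 × 88524.2 ≈ 0.0885242 m.
The two errors are perpendicular, so the maximum displacement is √(0.11057² + 0.0885242²) ≈ 0.141641 m.
That is 0.141641 m = 14.164 cm.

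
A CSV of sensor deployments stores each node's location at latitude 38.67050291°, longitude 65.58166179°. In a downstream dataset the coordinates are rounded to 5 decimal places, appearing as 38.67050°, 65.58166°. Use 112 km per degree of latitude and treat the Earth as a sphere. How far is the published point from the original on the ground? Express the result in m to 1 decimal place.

Δlat = 38.67050291 − 38.67050 = +0.00000291°; Δlon = 65.58166179 − 65.58166 = +0.00000179°.
N–S: 0.00000291° × 112000 m/° = 0.32592 m.
East–west at this latitude: 0.00000179° × 112000 × cos 38.6705° ≈ 0.00000179 × 87444.2 = 0.156525 m.
Hypotenuse of the two orthogonal shifts: √(0.32592² + 0.156525²) = 0.361558 m.

0.4 m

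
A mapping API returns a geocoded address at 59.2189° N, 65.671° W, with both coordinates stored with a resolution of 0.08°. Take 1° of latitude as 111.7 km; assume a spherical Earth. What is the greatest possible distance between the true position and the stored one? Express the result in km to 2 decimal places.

With a 0.08° grid the true value lies within half a step, ±0.08°/2 = ±0.04°, of the stored one.
North–south component: 0.04° × 111700 = 4468 m.
East–west component at 59.2189°: 0.04° × 111700 × cos 59.2189° ≈ 0.04 × 57163.5 ≈ 2286.54 m.
Worst case both components are at the extreme and orthogonal: √(4468² + 2286.54²) ≈ 5019.09 m.
That is 5019.09 m = 5.0191 km.

5.02 km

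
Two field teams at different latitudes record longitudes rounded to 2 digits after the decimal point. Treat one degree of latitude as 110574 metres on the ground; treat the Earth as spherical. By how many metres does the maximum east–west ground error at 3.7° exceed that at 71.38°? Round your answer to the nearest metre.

Rounding to 2 decimal places leaves the longitude within ±0.005° of the true value.
Error at 3.7° = 0.005° × 110574 × cos 3.7° ≈ 552.87 × 0.9979 = 551.72 m.
Error at 71.38° = 0.005° × 110574 × cos 71.38° ≈ 552.87 × 0.3193 = 176.53 m.
Difference: 551.72 − 176.53 = 375.19 m.

375 metres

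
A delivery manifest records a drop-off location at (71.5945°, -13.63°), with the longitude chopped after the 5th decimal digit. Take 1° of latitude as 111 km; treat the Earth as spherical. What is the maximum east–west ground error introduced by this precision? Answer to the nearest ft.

1 ft

Truncating at 5 decimal places can drop up to a full unit in the last place, so the longitude may be off by as much as 1e-05°.
Parallels shrink by cos φ, so at 71.5945° a degree of longitude is 111000 × 0.3157 ≈ 35047.2 m.
East–west error: 1e-05° × 35047.2 m/° ≈ 0.350472 m.
Converting: 0.350472 m × 3.2808 ft/m ≈ 1.1498 ft.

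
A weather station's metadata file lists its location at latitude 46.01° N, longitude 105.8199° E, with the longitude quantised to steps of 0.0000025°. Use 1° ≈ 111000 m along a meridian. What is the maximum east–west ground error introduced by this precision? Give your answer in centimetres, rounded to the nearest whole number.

10 centimetres

With a 0.0000025° grid the true value lies within half a step, ±0.0000025°/2 = ±1.25e-06°, of the stored one.
One degree of longitude at 46.01° is 111000 × cos 46.01° ≈ 111000 × 0.6945 = 77093.1 m.
So at most 1.25e-06° × 77093.1 ≈ 0.0963664 m east–west.
That is 0.0963664 m = 9.6366 cm.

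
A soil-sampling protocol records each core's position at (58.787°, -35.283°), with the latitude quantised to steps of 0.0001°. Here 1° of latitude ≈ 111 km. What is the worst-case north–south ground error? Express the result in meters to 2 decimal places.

5.55 meters

With a 0.0001° grid the true value lies within half a step, ±0.0001°/2 = ±5e-05°, of the stored one.
North–south distance: 5e-05° × 111000 m/° = 5.55 m.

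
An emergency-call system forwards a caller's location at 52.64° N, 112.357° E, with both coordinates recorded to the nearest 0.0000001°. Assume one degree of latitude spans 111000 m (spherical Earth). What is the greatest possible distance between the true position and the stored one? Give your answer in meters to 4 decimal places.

0.0065 meters

Rounding to 7 decimal places leaves each coordinate within ±5e-08° of the true value.
N–S: 5e-08° × 111000 m/° = 0.00555 m.
East–west component at 52.64°: 5e-08° × 111000 × cos 52.64° ≈ 5e-08 × 67357.1 ≈ 0.00336786 m.
Worst case both components are at the extreme and orthogonal: √(0.00555² + 0.00336786²) ≈ 0.00649192 m.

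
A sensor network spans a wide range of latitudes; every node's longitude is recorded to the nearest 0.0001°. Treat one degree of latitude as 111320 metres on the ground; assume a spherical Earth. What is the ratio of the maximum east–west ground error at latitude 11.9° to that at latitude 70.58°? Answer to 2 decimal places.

Rounding to 4 decimal places leaves the longitude within ±5e-05° of the true value.
At 11.9°: 5e-05° × 111320 × cos 11.9° = 5e-05 × 111320 × 0.9785 ≈ 5.4464 m.
Error at 70.58° = 5e-05° × 111320 × cos 70.58° ≈ 5.566 × 0.3325 = 1.8506 m.
Ratio: 5.4464 / 1.8506 = cos 11.9° / cos 70.58° ≈ 2.9430.

2.94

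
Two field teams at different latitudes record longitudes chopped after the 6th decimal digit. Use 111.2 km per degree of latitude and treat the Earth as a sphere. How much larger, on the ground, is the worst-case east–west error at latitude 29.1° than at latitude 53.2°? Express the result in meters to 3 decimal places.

0.031 meters

Truncating at 6 decimal places can drop up to a full unit in the last place, so the longitude may be off by as much as 1e-06°.
At 29.1°: 1e-06° × 111200 × cos 29.1° = 1e-06 × 111200 × 0.8738 ≈ 0.097163 m.
At 53.2°: 1e-06° × 111200 × cos 53.2° = 1e-06 × 111200 × 0.5990 ≈ 0.066611 m.
Difference: 0.097163 − 0.066611 = 0.030552 m.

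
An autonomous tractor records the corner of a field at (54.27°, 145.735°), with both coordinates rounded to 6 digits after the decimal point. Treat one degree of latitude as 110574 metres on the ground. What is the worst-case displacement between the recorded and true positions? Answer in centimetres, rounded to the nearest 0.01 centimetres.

6.40 centimetres

Rounding to 6 decimal places leaves each coordinate within ±5e-07° of the true value.
North–south component: 5e-07° × 110574 = 0.055287 m.
Longitude error → 5e-07 × 110574 × cos 54.27° = 5e-07 × 110574 × 0.5840 ≈ 0.0322857 m.
Worst case both components are at the extreme and orthogonal: √(0.055287² + 0.0322857²) ≈ 0.0640236 m.
That is 0.0640236 m = 6.4024 cm.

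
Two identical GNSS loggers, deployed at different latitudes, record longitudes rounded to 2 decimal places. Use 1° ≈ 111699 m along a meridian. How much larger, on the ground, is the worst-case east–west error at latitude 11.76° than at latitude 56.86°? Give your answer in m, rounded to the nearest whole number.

241 m

Rounding to 2 decimal places leaves the longitude within ±0.005° of the true value.
Error at 11.76° = 0.005° × 111699 × cos 11.76° ≈ 558.5 × 0.9790 = 546.77 m.
At 56.86°: 0.005° × 111699 × cos 56.86° = 0.005 × 111699 × 0.5467 ≈ 305.32 m.
Difference: 546.77 − 305.32 = 241.45 m.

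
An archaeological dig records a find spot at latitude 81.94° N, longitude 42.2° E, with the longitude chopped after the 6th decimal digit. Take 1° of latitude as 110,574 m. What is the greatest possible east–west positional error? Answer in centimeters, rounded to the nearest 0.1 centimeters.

1.6 centimeters

Truncating at 6 decimal places can drop up to a full unit in the last place, so the longitude may be off by as much as 1e-06°.
One degree of longitude at 81.94° is 110574 × cos 81.94° ≈ 110574 × 0.1402 = 15503.6 m.
Maximum E–W displacement: 1e-06 × 15503.6 = 0.0155036 m.
That is 0.0155036 m = 1.5504 cm.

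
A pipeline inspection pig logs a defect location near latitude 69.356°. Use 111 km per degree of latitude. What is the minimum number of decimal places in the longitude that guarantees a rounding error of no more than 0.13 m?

At 69.356° one degree of longitude covers 111000 × cos 69.356° ≈ 111000 × 0.3526 ≈ 39134.2 m.
With N decimal places the half-ulp bound is 0.5·10⁻ᴺ°, or 0.5·10⁻ᴺ × 39134.2 m on the ground.
Setting 19567.1 × 10⁻ᴺ ≤ 0.13 gives 10ᴺ ≥ 1.505e+05, i.e. N ≥ 5.18.
At 5 places the error can reach 0.196 m, but 6 places keeps it to 0.0196 m.

6 decimal places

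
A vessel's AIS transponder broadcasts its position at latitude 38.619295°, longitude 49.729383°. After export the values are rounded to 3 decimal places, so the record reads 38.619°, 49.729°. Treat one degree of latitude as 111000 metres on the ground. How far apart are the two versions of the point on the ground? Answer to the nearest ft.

153 ft

The latitude changed by +0.000295° and the longitude by +0.000383°.
North–south shift: 0.000295 × 111000 = 32.745 m.
East–west at this latitude: 0.000383° × 111000 × cos 38.619° ≈ 0.000383 × 86725.8 = 33.216 m.
Combined displacement = (32.745² + 33.216²)^½ ≈ 46.6426 m.
Converting: 46.6426 m × 3.2808 ft/m ≈ 153.03 ft.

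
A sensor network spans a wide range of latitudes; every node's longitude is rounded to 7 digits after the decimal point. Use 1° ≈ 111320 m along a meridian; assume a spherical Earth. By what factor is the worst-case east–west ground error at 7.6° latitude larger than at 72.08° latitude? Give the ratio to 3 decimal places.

Rounding to 7 decimal places leaves the longitude within ±5e-08° of the true value.
Error at 7.6° = 5e-08° × 111320 × cos 7.6° ≈ 0.005566 × 0.9912 = 0.0055171 m.
Error at 72.08° = 5e-08° × 111320 × cos 72.08° ≈ 0.005566 × 0.3077 = 0.0017126 m.
The ratio reduces to cos 7.6° / cos 72.08° = 0.9912/0.3077 ≈ 3.2215.

3.221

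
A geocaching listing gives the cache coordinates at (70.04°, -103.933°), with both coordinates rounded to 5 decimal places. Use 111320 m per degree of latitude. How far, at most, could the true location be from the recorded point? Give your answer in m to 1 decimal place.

0.6 m

Rounding to 5 decimal places leaves each coordinate within ±5e-06° of the true value.
Latitude error → 5e-06 × 111320 = 0.5566 m along the meridian.
Longitude error → 5e-06 × 111320 × cos 70.04° = 5e-06 × 111320 × 0.3414 ≈ 0.190003 m.
Combining orthogonally: (0.5566² + 0.190003²)^½ ≈ 0.588137 m.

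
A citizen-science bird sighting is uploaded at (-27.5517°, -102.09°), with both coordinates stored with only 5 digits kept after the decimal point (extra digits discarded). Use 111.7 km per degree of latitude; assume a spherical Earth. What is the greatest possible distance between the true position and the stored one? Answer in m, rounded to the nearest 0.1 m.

1.5 m

Truncating at 5 decimal places can drop up to a full unit in the last place, so each coordinate may be off by as much as 1e-05°.
North–south component: 1e-05° × 111700 = 1.117 m.
Longitude error → 1e-05 × 111700 × cos 27.5517° = 1e-05 × 111700 × 0.8866 ≈ 0.990325 m.
Worst case both components are at the extreme and orthogonal: √(1.117² + 0.990325²) ≈ 1.49279 m.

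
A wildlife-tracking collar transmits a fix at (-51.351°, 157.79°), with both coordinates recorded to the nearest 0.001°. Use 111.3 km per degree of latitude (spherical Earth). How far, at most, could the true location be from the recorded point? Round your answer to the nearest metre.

66 metres

Rounding to 3 decimal places leaves each coordinate within ±0.0005° of the true value.
Latitude error → 0.0005 × 111300 = 55.65 m along the meridian.
East–west component at 51.351°: 0.0005° × 111300 × cos 51.351° ≈ 0.0005 × 69512.2 ≈ 34.7561 m.
Combining orthogonally: (55.65² + 34.7561²)^½ ≈ 65.6118 m.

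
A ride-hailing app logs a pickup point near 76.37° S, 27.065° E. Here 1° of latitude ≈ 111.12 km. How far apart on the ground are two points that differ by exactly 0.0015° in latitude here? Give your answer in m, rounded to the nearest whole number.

167 m

0.0015° × 111120 m/° = 166.68 m.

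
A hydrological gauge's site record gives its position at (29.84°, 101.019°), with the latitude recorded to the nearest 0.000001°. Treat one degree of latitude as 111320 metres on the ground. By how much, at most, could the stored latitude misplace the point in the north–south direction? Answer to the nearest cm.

6 cm

Rounding to 6 decimal places leaves the latitude within ±5e-07° of the true value.
Along the meridian that is 5e-07° × 111320 m/° = 0.05566 m.
That is 0.05566 m = 5.566 cm.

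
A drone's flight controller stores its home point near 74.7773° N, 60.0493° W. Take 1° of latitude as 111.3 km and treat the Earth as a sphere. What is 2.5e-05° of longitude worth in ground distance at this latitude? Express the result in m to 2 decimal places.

2.5e-05° of longitude at 74.7773° is 2.5e-05 × 111300 × cos 74.7773° ≈ 2.5e-05 × 29224.2 = 0.730605 m.

0.73 m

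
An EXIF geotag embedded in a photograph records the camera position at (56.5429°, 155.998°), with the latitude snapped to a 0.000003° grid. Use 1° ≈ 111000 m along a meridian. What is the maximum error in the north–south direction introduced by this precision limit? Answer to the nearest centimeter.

With a 0.000003° grid the true value lies within half a step, ±0.000003°/2 = ±1.5e-06°, of the stored one.
Along the meridian that is 1.5e-06° × 111000 m/° = 0.1665 m.
That is 0.1665 m = 16.65 cm.

17 centimeters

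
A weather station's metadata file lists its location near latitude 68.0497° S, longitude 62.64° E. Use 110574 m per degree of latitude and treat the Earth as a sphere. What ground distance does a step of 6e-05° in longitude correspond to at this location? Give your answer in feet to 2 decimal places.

One degree of longitude here spans 110574 × cos 68.0497° = 110574 × 0.3738 ≈ 41332.8 m; 6e-05° of that is 2.47997 m.
In feet: 2.47997 m ÷ 0.3048 ≈ 8.1364 ft.

8.14 feet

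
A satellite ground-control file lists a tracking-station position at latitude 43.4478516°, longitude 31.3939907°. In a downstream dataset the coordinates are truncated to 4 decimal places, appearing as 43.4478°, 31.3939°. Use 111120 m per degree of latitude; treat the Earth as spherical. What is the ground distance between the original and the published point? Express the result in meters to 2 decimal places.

Δlat = 43.4478516 − 43.4478 = +0.0000516°; Δlon = 31.3939907 − 31.3939 = +0.0000907°.
North–south shift: 0.0000516 × 111120 = 5.73379 m.
East–west at this latitude: 0.0000907° × 111120 × cos 43.4478° ≈ 0.0000907 × 80673.3 = 7.31706 m.
Hypotenuse of the two orthogonal shifts: √(5.73379² + 7.31706²) = 9.29601 m.

9.30 meters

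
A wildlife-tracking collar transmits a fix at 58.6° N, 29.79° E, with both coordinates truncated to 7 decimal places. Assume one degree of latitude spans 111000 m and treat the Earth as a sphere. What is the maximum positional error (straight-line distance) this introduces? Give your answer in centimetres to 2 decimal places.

Truncating at 7 decimal places can drop up to a full unit in the last place, so each coordinate may be off by as much as 1e-07°.
North–south component: 1e-07° × 111000 = 0.0111 m.
Longitude error → 1e-07 × 111000 × cos 58.6° = 1e-07 × 111000 × 0.5210 ≈ 0.00578321 m.
The two errors are perpendicular, so the maximum displacement is √(0.0111² + 0.00578321²) ≈ 0.0125162 m.
That is 0.0125162 m = 1.2516 cm.

1.25 centimetres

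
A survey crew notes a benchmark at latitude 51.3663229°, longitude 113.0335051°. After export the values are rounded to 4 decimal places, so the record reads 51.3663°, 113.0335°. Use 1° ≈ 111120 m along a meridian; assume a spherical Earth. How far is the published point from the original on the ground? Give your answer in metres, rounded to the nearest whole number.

The latitude changed by +0.0000229° and the longitude by +0.0000051°.
N–S: 0.0000229° × 111120 m/° = 2.54465 m.
East–west at this latitude: 0.0000051° × 111120 × cos 51.3663° ≈ 0.0000051 × 69376.6 = 0.35382 m.
Hypotenuse of the two orthogonal shifts: √(2.54465² + 0.35382²) = 2.56913 m.

3 metres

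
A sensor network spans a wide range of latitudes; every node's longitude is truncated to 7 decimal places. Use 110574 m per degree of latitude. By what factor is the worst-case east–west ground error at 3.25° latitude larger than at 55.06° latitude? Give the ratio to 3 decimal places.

1.743

Truncating at 7 decimal places can drop up to a full unit in the last place, so the longitude may be off by as much as 1e-07°.
At 3.25°: 1e-07° × 110574 × cos 3.25° = 1e-07 × 110574 × 0.9984 ≈ 0.01104 m.
At 55.06°: 1e-07° × 110574 × cos 55.06° = 1e-07 × 110574 × 0.5727 ≈ 0.0063328 m.
Ratio: 0.01104 / 0.0063328 = cos 3.25° / cos 55.06° ≈ 1.7433.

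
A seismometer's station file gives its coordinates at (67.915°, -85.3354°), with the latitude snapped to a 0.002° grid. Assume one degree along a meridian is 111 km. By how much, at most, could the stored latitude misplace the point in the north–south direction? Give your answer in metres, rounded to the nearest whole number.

With a 0.002° grid the true value lies within half a step, ±0.002°/2 = ±0.001°, of the stored one.
So the N–S error is at most 0.001 × 111000 = 111 m.

111 metres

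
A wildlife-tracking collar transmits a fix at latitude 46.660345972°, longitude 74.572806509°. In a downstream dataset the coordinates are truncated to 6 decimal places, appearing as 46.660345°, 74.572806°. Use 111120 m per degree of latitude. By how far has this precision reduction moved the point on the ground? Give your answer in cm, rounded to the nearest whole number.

11 cm

The latitude changed by +0.000000972° and the longitude by +0.000000509°.
N–S: 0.000000972° × 111120 m/° = 0.108009 m.
East–west at this latitude: 0.000000509° × 111120 × cos 46.6603° ≈ 0.000000509 × 76264.1 = 0.0388184 m.
Hypotenuse of the two orthogonal shifts: √(0.108009² + 0.0388184²) = 0.114773 m.
That is 0.114773 m = 11.477 cm.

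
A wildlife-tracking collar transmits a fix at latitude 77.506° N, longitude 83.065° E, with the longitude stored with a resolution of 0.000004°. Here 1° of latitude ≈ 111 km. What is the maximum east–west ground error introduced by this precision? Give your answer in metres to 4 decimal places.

0.0480 metres

With a 0.000004° grid the true value lies within half a step, ±0.000004°/2 = ±2e-06°, of the stored one.
One degree of longitude at 77.506° is 111000 × cos 77.506° ≈ 111000 × 0.2163 = 24013.4 m.
So at most 2e-06° × 24013.4 ≈ 0.0480269 m east–west.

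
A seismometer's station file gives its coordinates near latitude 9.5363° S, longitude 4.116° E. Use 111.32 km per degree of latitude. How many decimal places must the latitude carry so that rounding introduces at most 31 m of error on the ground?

One degree of latitude covers 111320 m.
N decimal places → at most half a unit in the last place, 0.5 × 10⁻ᴺ° = 111320/2 × 10⁻ᴺ m.
Setting 55660 × 10⁻ᴺ ≤ 31 gives 10ᴺ ≥ 1795, i.e. N ≥ 3.25.
N = 3 would give 55.7 m (too coarse); N = 4 gives 5.57 m ≤ 31 m.

4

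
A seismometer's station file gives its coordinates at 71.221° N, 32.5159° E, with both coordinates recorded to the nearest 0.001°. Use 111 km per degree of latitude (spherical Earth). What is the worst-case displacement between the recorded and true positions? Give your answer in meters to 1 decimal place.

Rounding to 3 decimal places leaves each coordinate within ±0.0005° of the true value.
N–S: 0.0005° × 111000 m/° = 55.5 m.
East–west component at 71.221°: 0.0005° × 111000 × cos 71.221° ≈ 0.0005 × 35733 ≈ 17.8665 m.
Combining orthogonally: (55.5² + 17.8665²)^½ ≈ 58.3049 m.

58.3 meters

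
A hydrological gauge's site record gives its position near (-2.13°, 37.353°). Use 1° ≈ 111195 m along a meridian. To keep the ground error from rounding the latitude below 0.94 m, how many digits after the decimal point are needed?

One degree of latitude covers 111195 m.
N decimal places → at most half a unit in the last place, 0.5 × 10⁻ᴺ° = 111195/2 × 10⁻ᴺ m.
Setting 55597.5 × 10⁻ᴺ ≤ 0.94 gives 10ᴺ ≥ 5.915e+04, i.e. N ≥ 4.77.
At 4 places the error can reach 5.56 m, but 5 places keeps it to 0.556 m.

5 decimal places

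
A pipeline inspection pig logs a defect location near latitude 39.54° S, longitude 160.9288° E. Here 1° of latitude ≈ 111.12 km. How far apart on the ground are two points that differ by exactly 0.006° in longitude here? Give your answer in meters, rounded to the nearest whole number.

514 meters

One degree of longitude here spans 111120 × cos 39.54° = 111120 × 0.7712 ≈ 85693.6 m; 0.006° of that is 514.161 m.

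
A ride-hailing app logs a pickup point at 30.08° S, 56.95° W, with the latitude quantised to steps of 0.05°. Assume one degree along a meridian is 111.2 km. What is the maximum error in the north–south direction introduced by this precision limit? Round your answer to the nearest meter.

2780 meters

With a 0.05° grid the true value lies within half a step, ±0.05°/2 = ±0.025°, of the stored one.
Along the meridian that is 0.025° × 111200 m/° = 2780 m.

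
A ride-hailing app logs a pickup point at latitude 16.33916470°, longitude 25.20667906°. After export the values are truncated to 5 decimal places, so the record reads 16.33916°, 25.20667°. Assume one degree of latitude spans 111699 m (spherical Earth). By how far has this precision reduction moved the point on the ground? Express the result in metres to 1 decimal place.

The latitude changed by +0.00000470° and the longitude by +0.00000906°.
North–south shift: 0.00000470 × 111699 = 0.524985 m.
East–west at this latitude: 0.00000906° × 111699 × cos 16.3392° ≈ 0.00000906 × 107188 = 0.971122 m.
Combined displacement = (0.524985² + 0.971122²)^½ ≈ 1.10394 m.

1.1 metres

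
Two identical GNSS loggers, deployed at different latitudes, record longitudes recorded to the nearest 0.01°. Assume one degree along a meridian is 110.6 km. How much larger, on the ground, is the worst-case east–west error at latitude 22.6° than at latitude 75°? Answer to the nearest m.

Rounding to 2 decimal places leaves the longitude within ±0.005° of the true value.
At 22.6°: 0.005° × 110600 × cos 22.6° = 0.005 × 110600 × 0.9232 ≈ 510.54 m.
At 75°: 0.005° × 110600 × cos 75° = 0.005 × 110600 × 0.2588 ≈ 143.13 m.
Difference: 510.54 − 143.13 = 367.41 m.

367 m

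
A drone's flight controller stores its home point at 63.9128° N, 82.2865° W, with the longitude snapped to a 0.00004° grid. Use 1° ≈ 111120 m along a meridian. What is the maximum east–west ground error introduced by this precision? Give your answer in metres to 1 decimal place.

1.0 metres

With a 0.00004° grid the true value lies within half a step, ±0.00004°/2 = ±2e-05°, of the stored one.
At latitude 63.9128° a degree of longitude spans 111120 m × cos 63.9128° = 111120 × 0.4397 ≈ 48863.7 m.
East–west error: 2e-05° × 48863.7 m/° ≈ 0.977275 m.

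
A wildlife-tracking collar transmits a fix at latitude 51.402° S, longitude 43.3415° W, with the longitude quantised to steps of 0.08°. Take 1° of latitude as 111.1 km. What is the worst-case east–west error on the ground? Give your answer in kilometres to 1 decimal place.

With a 0.08° grid the true value lies within half a step, ±0.08°/2 = ±0.04°, of the stored one.
Parallels shrink by cos φ, so at 51.402° a degree of longitude is 111100 × 0.6239 ≈ 69310 m.
Maximum E–W displacement: 0.04 × 69310 = 2772.4 m.
That is 2772.4 m = 2.7724 km.

2.8 kilometres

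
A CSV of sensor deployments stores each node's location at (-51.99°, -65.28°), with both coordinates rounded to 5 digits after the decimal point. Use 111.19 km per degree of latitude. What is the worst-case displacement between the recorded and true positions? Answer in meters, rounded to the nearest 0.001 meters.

0.653 meters

Rounding to 5 decimal places leaves each coordinate within ±5e-06° of the true value.
North–south component: 5e-06° × 111190 = 0.55595 m.
Longitude error → 5e-06 × 111190 × cos 51.99° = 5e-06 × 111190 × 0.6158 ≈ 0.342353 m.
The two errors are perpendicular, so the maximum displacement is √(0.55595² + 0.342353²) ≈ 0.652906 m.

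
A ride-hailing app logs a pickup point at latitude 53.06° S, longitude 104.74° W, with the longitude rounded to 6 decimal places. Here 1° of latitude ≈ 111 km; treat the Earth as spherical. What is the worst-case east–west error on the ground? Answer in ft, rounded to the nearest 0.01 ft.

0.11 ft

Rounding to 6 decimal places leaves the longitude within ±5e-07° of the true value.
One degree of longitude at 53.06° is 111000 × cos 53.06° ≈ 111000 × 0.6010 = 66708.6 m.
East–west error: 5e-07° × 66708.6 m/° ≈ 0.0333543 m.
In feet: 0.0333543 m ÷ 0.3048 ≈ 0.10943 ft.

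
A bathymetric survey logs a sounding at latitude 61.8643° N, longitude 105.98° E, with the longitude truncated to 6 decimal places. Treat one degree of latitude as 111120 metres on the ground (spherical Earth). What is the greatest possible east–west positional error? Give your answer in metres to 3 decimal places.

Truncating at 6 decimal places can drop up to a full unit in the last place, so the longitude may be off by as much as 1e-06°.
At latitude 61.8643° a degree of longitude spans 111120 m × cos 61.8643° = 111120 × 0.4716 ≈ 52399.9 m.
Maximum E–W displacement: 1e-06 × 52399.9 = 0.0523999 m.

0.052 metres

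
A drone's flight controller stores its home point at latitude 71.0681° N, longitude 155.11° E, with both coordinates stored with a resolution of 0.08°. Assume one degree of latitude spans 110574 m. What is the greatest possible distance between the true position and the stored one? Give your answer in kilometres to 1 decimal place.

4.6 kilometres

With a 0.08° grid the true value lies within half a step, ±0.08°/2 = ±0.04°, of the stored one.
N–S: 0.04° × 110574 m/° = 4422.96 m.
Longitude error → 0.04 × 110574 × cos 71.0681° = 0.04 × 110574 × 0.3244 ≈ 1435 m.
Combining orthogonally: (4422.96² + 1435²)^½ ≈ 4649.93 m.
That is 4649.93 m = 4.6499 km.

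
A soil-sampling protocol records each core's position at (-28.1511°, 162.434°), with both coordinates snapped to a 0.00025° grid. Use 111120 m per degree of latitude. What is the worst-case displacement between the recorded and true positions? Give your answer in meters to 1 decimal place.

18.5 meters

With a 0.00025° grid the true value lies within half a step, ±0.00025°/2 = ±0.000125°, of the stored one.
North–south component: 0.000125° × 111120 = 13.89 m.
Longitude error → 0.000125 × 111120 × cos 28.1511° = 0.000125 × 111120 × 0.8817 ≈ 12.2469 m.
Worst case both components are at the extreme and orthogonal: √(13.89² + 12.2469²) ≈ 18.5181 m.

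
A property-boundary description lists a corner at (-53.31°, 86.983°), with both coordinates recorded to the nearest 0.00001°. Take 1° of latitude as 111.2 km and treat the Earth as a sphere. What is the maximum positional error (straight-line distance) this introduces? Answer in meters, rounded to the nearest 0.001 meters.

Rounding to 5 decimal places leaves each coordinate within ±5e-06° of the true value.
Latitude error → 5e-06 × 111200 = 0.556 m along the meridian.
East–west component at 53.31°: 5e-06° × 111200 × cos 53.31° ≈ 5e-06 × 66440.4 ≈ 0.332202 m.
Combining orthogonally: (0.556² + 0.332202²)^½ ≈ 0.647684 m.

0.648 meters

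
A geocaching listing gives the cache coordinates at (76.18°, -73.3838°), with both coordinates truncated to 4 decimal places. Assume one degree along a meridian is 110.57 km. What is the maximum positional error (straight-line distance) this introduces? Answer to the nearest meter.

Truncating at 4 decimal places can drop up to a full unit in the last place, so each coordinate may be off by as much as 0.0001°.
Latitude error → 0.0001 × 110570 = 11.057 m along the meridian.
East–west component at 76.18°: 0.0001° × 110570 × cos 76.18° ≈ 0.0001 × 26412.1 ≈ 2.64121 m.
Worst case both components are at the extreme and orthogonal: √(11.057² + 2.64121²) ≈ 11.3681 m.

11 meters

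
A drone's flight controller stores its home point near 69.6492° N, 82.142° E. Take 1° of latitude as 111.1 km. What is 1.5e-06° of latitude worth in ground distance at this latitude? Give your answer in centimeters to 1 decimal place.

16.7 centimeters

1.5e-06° × 111100 m/° = 0.16665 m.
That is 0.16665 m = 16.665 cm.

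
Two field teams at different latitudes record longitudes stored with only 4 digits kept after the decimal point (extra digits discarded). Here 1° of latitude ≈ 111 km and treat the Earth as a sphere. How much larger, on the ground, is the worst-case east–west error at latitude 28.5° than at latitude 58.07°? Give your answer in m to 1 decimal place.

3.9 m

Truncating at 4 decimal places can drop up to a full unit in the last place, so the longitude may be off by as much as 0.0001°.
At 28.5°: 0.0001° × 111000 × cos 28.5° = 0.0001 × 111000 × 0.8788 ≈ 9.7549 m.
Error at 58.07° = 0.0001° × 111000 × cos 58.07° ≈ 11.1 × 0.5289 = 5.8706 m.
So the lower-latitude error exceeds the higher by 9.7549 − 5.8706 = 3.8843 m.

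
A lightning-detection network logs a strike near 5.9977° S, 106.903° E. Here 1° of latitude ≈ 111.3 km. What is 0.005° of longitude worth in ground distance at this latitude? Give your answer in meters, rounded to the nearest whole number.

One degree of longitude here spans 111300 × cos 5.9977° = 111300 × 0.9945 ≈ 110691 m; 0.005° of that is 553.454 m.

553 meters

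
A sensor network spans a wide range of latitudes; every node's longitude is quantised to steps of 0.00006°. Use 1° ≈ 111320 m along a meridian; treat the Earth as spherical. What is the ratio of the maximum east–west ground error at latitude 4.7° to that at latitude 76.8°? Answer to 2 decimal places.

With a 0.00006° grid the true value lies within half a step, ±0.00006°/2 = ±3e-05°, of the stored one.
Error at 4.7° = 3e-05° × 111320 × cos 4.7° ≈ 3.3396 × 0.9966 = 3.3284 m.
Error at 76.8° = 3e-05° × 111320 × cos 76.8° ≈ 3.3396 × 0.2284 = 0.7626 m.
The ratio reduces to cos 4.7° / cos 76.8° = 0.9966/0.2284 ≈ 4.3645.

4.36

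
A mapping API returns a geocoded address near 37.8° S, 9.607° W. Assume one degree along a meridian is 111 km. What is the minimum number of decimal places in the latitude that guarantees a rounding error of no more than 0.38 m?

6

One degree of latitude covers 111000 m.
With N decimal places the half-ulp bound is 0.5·10⁻ᴺ°, or 0.5·10⁻ᴺ × 111000 m on the ground.
Setting 55500 × 10⁻ᴺ ≤ 0.38 gives 10ᴺ ≥ 1.461e+05, i.e. N ≥ 5.16.
So 6 decimal places suffice (0.0555 m); 5 would allow up to 0.555 m.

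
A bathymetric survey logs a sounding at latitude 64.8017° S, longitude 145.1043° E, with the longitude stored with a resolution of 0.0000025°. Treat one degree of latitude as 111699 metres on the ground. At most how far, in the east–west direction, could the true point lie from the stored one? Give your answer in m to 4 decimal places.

0.0594 m

With a 0.0000025° grid the true value lies within half a step, ±0.0000025°/2 = ±1.25e-06°, of the stored one.
One degree of longitude at 64.8017° is 111699 × cos 64.8017° ≈ 111699 × 0.4258 = 47556.1 m.
Maximum E–W displacement: 1.25e-06 × 47556.1 = 0.0594452 m.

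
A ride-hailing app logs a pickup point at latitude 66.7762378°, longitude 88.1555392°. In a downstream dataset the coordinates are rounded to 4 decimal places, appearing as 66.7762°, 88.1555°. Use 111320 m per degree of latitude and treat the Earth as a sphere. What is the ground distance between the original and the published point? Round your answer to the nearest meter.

5 meters

The latitude changed by +0.0000378° and the longitude by +0.0000392°.
N–S: 0.0000378° × 111320 m/° = 4.2079 m.
East–west at this latitude: 0.0000392° × 111320 × cos 66.7762° ≈ 0.0000392 × 43896.1 = 1.72073 m.
Combined displacement = (4.2079² + 1.72073²)^½ ≈ 4.54613 m.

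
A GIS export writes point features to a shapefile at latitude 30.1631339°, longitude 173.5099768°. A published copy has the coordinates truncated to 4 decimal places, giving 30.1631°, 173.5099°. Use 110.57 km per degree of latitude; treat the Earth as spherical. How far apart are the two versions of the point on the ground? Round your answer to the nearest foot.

27 feet

The latitude changed by +0.0000339° and the longitude by +0.0000768°.
N–S: 0.0000339° × 110570 m/° = 3.74832 m.
E–W at 30.1631°: 0.0000768° × 110570 × cos 30.1631° = 0.0000768 × 110570 × 0.8646 ≈ 7.34198 m.
Distance: √(3.74832² + 7.34198²) ≈ 8.24346 m.
Converting: 8.24346 m × 3.2808 ft/m ≈ 27.045 ft.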